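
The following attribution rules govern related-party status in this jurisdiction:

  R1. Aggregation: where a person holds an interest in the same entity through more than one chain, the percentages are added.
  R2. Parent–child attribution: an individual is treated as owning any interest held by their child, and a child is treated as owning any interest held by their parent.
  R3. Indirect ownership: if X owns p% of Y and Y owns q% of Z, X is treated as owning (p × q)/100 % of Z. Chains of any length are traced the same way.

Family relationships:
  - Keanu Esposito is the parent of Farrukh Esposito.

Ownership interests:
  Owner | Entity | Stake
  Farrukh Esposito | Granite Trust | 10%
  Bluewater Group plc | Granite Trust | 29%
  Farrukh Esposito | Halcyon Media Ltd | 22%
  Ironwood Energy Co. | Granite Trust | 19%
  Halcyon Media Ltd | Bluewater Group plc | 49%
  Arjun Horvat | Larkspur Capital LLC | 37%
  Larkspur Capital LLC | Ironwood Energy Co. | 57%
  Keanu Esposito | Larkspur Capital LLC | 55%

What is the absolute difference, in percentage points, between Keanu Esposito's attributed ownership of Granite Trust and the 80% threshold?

60.9173

By parent–child attribution (R2), Keanu Esposito is treated as owning Farrukh Esposito's 22% interest in Halcyon Media Ltd.
By parent–child attribution (R2), Keanu Esposito is treated as owning Farrukh Esposito's 10% interest in Granite Trust.
Chain via Larkspur Capital LLC → Ironwood Energy Co. (R3): 55% × 57% × 19% = 5.9565% of Granite Trust.
Chain via Halcyon Media Ltd → Bluewater Group plc (R3): 22% × 49% × 29% = 3.1262% of Granite Trust.
Direct interest in Granite Trust: 10%.
Aggregating (R1): 5.9565% + 3.1262% + 10% = 19.0827%.
19.0827% falls short of the 80% threshold by 60.9173 percentage points.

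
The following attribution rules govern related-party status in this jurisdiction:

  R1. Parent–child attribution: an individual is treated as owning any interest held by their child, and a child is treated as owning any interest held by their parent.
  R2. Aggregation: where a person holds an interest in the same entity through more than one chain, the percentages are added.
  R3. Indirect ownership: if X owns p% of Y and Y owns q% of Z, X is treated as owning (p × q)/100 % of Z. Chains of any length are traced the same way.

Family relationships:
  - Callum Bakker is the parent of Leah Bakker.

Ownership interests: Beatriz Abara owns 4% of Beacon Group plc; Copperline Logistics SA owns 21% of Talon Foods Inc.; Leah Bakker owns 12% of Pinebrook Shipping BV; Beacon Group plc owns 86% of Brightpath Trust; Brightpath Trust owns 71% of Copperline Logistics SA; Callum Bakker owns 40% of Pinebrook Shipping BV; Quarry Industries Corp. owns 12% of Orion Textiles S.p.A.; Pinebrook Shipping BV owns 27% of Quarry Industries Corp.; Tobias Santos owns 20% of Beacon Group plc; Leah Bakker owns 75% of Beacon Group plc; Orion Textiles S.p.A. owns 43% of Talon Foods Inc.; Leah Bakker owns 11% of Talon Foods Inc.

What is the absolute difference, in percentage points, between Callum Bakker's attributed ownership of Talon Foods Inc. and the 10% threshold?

By parent–child attribution (R1), Callum Bakker is treated as also owning Leah Bakker's interest in Pinebrook Shipping BV, giving 40% + 12% = 52%.
By parent–child attribution (R1), Callum Bakker is treated as owning Leah Bakker's 75% interest in Beacon Group plc.
By parent–child attribution (R1), Callum Bakker is treated as owning Leah Bakker's 11% interest in Talon Foods Inc.
Chain via Pinebrook Shipping BV → Quarry Industries Corp. → Orion Textiles S.p.A. (R3): 52% × 27% × 12% × 43% = 0.724464% of Talon Foods Inc.
Chain via Beacon Group plc → Brightpath Trust → Copperline Logistics SA (R3): 75% × 86% × 71% × 21% = 9.61695% of Talon Foods Inc.
Direct interest in Talon Foods Inc: 11%.
Aggregating (R2): 0.724464% + 9.61695% + 11% = 21.341414%.
21.341414% exceeds the 10% threshold by 11.341414 percentage points.

11.341414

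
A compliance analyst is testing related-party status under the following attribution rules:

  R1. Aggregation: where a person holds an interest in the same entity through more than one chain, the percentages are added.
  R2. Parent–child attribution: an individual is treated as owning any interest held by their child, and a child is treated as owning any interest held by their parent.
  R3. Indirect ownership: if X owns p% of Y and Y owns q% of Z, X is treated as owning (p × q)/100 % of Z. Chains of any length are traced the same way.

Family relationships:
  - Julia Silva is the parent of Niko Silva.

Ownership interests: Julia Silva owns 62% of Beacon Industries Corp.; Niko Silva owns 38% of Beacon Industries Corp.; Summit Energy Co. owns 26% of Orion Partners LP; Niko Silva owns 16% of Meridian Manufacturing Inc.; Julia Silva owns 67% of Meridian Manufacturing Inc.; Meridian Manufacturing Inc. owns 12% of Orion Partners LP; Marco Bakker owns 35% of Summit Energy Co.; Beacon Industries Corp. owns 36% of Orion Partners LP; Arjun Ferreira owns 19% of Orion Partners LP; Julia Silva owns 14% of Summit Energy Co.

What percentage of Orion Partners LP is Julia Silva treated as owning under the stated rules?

49.6%

By parent–child attribution (R2), Julia Silva is treated as also owning Niko Silva's interest in Beacon Industries Corp, giving 62% + 38% = 100%.
By parent–child attribution (R2), Julia Silva is treated as also owning Niko Silva's interest in Meridian Manufacturing Inc, giving 67% + 16% = 83%.
Chain via Summit Energy Co. (R3): 14% × 26% = 3.64% of Orion Partners LP.
Chain via Beacon Industries Corp. (R3): 100% × 36% = 36% of Orion Partners LP.
Chain via Meridian Manufacturing Inc. (R3): 83% × 12% = 9.96% of Orion Partners LP.
Aggregating (R1): 3.64% + 36% + 9.96% = 49.6%.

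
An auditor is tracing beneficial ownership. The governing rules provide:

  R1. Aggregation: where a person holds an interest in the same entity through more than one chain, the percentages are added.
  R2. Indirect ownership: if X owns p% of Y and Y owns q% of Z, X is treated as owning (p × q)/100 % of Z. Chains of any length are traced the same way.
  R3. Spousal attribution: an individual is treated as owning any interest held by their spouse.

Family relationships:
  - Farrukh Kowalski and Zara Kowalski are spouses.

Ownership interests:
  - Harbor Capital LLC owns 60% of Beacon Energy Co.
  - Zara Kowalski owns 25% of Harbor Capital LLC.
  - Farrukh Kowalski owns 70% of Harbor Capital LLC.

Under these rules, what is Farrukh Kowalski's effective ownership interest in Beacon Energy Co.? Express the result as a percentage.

57%

By spousal attribution (R3), Farrukh Kowalski is treated as also owning Zara Kowalski's interest in Harbor Capital LLC, giving 70% + 25% = 95%.
Chain via Harbor Capital LLC (R2): 95% × 60% = 57% of Beacon Energy Co.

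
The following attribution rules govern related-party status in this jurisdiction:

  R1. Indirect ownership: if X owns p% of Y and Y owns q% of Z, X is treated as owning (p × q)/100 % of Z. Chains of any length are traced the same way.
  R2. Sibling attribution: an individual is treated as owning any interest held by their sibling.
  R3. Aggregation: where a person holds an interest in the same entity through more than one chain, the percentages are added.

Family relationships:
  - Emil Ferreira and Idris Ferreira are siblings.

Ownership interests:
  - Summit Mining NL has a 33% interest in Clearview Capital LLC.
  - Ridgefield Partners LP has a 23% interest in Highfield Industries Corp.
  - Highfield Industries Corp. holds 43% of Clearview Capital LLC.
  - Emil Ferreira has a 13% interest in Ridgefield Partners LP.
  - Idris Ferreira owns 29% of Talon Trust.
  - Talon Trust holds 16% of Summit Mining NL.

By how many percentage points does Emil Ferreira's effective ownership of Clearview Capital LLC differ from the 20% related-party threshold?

By sibling attribution (R2), Emil Ferreira is treated as owning Idris Ferreira's 29% interest in Talon Trust.
Chain via Ridgefield Partners LP → Highfield Industries Corp. (R1): 13% × 23% × 43% = 1.2857% of Clearview Capital LLC.
Chain via Talon Trust → Summit Mining NL (R1): 29% × 16% × 33% = 1.5312% of Clearview Capital LLC.
Aggregating (R3): 1.2857% + 1.5312% = 2.8169%.
2.8169% falls short of the 20% threshold by 17.1831 percentage points.

17.1831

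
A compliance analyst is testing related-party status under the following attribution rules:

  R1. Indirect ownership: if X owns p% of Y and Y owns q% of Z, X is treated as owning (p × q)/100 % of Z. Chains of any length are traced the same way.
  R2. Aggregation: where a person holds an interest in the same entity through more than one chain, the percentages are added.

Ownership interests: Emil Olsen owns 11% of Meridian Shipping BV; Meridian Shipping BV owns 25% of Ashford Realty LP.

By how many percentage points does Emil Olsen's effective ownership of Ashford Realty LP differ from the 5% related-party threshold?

2.25

Chain via Meridian Shipping BV (R1): 11% × 25% = 2.75% of Ashford Realty LP.
2.75% falls short of the 5% threshold by 2.25 percentage points.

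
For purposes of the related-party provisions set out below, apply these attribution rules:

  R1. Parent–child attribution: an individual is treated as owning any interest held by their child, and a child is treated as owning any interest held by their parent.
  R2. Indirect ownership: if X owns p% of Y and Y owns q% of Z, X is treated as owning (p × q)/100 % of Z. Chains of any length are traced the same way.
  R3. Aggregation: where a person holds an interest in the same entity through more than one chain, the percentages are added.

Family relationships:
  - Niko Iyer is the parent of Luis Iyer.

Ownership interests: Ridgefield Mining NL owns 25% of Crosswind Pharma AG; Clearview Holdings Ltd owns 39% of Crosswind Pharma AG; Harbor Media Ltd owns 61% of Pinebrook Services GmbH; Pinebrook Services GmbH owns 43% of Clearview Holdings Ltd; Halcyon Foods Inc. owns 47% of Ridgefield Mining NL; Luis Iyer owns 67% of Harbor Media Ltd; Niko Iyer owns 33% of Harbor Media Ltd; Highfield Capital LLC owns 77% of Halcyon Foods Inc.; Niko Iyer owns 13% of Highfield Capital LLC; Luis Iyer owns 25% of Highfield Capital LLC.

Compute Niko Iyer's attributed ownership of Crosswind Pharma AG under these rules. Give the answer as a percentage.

By parent–child attribution (R1), Niko Iyer is treated as also owning Luis Iyer's interest in Harbor Media Ltd, giving 33% + 67% = 100%.
By parent–child attribution (R1), Niko Iyer is treated as also owning Luis Iyer's interest in Highfield Capital LLC, giving 13% + 25% = 38%.
Chain via Harbor Media Ltd → Pinebrook Services GmbH → Clearview Holdings Ltd (R2): 100% × 61% × 43% × 39% = 10.2297% of Crosswind Pharma AG.
Chain via Highfield Capital LLC → Halcyon Foods Inc. → Ridgefield Mining NL (R2): 38% × 77% × 47% × 25% = 3.43805% of Crosswind Pharma AG.
Aggregating (R3): 10.2297% + 3.43805% = 13.66775%.

13.66775%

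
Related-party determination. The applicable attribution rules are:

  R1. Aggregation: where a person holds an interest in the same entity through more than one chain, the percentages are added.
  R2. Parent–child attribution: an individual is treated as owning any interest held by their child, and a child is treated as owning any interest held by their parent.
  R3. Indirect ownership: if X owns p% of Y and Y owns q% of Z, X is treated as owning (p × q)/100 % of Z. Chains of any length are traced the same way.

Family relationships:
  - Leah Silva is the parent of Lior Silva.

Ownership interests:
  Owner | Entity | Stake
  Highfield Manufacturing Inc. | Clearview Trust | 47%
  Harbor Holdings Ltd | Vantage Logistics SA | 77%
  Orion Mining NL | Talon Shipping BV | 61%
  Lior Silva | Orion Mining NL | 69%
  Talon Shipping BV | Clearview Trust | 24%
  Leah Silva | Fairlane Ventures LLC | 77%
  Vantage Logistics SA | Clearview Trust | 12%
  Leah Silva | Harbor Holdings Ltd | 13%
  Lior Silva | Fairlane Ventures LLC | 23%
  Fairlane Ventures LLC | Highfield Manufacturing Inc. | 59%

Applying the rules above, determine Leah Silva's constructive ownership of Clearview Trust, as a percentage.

By parent–child attribution (R2), Leah Silva is treated as also owning Lior Silva's interest in Fairlane Ventures LLC, giving 77% + 23% = 100%.
By parent–child attribution (R2), Leah Silva is treated as owning Lior Silva's 69% interest in Orion Mining NL.
Chain via Harbor Holdings Ltd → Vantage Logistics SA (R3): 13% × 77% × 12% = 1.2012% of Clearview Trust.
Chain via Fairlane Ventures LLC → Highfield Manufacturing Inc. (R3): 100% × 59% × 47% = 27.73% of Clearview Trust.
Chain via Orion Mining NL → Talon Shipping BV (R3): 69% × 61% × 24% = 10.1016% of Clearview Trust.
Aggregating (R1): 1.2012% + 27.73% + 10.1016% = 39.0328%.

39.0328%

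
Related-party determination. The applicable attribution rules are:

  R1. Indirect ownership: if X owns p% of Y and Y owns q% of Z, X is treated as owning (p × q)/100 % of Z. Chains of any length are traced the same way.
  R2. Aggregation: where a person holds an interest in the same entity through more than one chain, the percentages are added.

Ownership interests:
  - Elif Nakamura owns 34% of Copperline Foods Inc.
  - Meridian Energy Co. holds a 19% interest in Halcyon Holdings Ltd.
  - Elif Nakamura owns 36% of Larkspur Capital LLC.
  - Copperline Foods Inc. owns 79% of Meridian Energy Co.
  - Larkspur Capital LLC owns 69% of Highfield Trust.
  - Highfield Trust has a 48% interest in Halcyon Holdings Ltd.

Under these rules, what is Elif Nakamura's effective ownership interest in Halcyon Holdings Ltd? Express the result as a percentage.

17.0266%

Chain via Copperline Foods Inc. → Meridian Energy Co. (R1): 34% × 79% × 19% = 5.1034% of Halcyon Holdings Ltd.
Chain via Larkspur Capital LLC → Highfield Trust (R1): 36% × 69% × 48% = 11.9232% of Halcyon Holdings Ltd.
Aggregating (R2): 5.1034% + 11.9232% = 17.0266%.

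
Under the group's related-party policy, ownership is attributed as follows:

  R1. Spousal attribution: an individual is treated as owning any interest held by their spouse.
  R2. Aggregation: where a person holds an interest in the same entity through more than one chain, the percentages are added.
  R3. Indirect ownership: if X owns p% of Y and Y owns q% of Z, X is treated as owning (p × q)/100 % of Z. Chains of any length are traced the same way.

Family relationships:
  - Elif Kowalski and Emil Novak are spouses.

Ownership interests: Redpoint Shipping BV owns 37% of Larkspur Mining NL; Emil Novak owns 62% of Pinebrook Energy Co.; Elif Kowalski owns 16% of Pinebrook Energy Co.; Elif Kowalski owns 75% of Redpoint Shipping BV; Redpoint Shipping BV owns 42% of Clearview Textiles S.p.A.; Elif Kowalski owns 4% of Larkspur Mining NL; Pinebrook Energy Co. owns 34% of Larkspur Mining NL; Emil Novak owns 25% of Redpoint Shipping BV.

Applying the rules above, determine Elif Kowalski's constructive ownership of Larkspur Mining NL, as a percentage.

By spousal attribution (R1), Elif Kowalski is treated as also owning Emil Novak's interest in Pinebrook Energy Co, giving 16% + 62% = 78%.
By spousal attribution (R1), Elif Kowalski is treated as also owning Emil Novak's interest in Redpoint Shipping BV, giving 75% + 25% = 100%.
Chain via Pinebrook Energy Co. (R3): 78% × 34% = 26.52% of Larkspur Mining NL.
Chain via Redpoint Shipping BV (R3): 100% × 37% = 37% of Larkspur Mining NL.
Direct interest in Larkspur Mining NL: 4%.
Aggregating (R2): 26.52% + 37% + 4% = 67.52%.

67.52%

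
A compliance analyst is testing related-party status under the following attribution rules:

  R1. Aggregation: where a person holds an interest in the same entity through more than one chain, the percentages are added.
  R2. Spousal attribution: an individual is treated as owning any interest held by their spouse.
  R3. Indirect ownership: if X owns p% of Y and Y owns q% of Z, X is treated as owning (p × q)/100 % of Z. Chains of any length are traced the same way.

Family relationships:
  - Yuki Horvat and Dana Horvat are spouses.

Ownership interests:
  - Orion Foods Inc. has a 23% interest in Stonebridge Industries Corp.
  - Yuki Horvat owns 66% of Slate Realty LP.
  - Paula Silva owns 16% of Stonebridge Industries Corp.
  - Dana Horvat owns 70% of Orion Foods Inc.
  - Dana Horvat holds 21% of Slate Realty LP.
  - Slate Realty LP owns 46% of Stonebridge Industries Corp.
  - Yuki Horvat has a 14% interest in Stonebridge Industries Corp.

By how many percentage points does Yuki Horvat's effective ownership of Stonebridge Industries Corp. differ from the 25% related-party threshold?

45.12

By spousal attribution (R2), Yuki Horvat is treated as also owning Dana Horvat's interest in Slate Realty LP, giving 66% + 21% = 87%.
By spousal attribution (R2), Yuki Horvat is treated as owning Dana Horvat's 70% interest in Orion Foods Inc.
Chain via Slate Realty LP (R3): 87% × 46% = 40.02% of Stonebridge Industries Corp.
Direct interest in Stonebridge Industries Corp: 14%.
Chain via Orion Foods Inc. (R3): 70% × 23% = 16.1% of Stonebridge Industries Corp.
Aggregating (R1): 40.02% + 14% + 16.1% = 70.12%.
70.12% exceeds the 25% threshold by 45.12 percentage points.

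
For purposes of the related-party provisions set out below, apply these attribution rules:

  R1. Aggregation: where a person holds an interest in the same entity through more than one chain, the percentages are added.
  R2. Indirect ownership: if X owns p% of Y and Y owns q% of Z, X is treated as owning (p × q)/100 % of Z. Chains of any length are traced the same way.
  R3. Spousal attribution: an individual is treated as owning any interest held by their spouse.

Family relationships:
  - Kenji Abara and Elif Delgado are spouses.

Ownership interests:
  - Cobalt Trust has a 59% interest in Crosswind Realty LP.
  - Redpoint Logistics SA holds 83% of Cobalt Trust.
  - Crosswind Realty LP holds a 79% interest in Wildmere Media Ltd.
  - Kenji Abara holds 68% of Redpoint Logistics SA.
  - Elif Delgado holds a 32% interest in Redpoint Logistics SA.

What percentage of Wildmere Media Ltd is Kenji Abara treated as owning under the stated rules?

By spousal attribution (R3), Kenji Abara is treated as also owning Elif Delgado's interest in Redpoint Logistics SA, giving 68% + 32% = 100%.
Chain via Redpoint Logistics SA → Cobalt Trust → Crosswind Realty LP (R2): 100% × 83% × 59% × 79% = 38.6863% of Wildmere Media Ltd.

38.6863%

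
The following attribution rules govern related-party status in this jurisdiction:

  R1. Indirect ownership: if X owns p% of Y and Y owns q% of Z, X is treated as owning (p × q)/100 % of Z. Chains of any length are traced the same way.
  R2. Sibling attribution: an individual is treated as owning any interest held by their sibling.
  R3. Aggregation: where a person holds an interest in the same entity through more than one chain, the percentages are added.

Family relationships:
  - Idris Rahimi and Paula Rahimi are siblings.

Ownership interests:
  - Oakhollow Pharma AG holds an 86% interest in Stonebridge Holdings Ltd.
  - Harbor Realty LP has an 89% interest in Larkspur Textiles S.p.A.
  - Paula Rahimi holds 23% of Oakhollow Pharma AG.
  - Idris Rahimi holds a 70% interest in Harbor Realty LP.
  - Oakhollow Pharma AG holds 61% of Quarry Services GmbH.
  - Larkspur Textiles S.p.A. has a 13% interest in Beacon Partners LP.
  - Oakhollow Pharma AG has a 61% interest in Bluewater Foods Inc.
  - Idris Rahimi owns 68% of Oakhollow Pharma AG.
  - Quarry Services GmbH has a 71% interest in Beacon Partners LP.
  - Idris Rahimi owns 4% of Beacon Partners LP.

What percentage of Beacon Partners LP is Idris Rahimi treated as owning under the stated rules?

By sibling attribution (R2), Idris Rahimi is treated as also owning Paula Rahimi's interest in Oakhollow Pharma AG, giving 68% + 23% = 91%.
Chain via Oakhollow Pharma AG → Quarry Services GmbH (R1): 91% × 61% × 71% = 39.4121% of Beacon Partners LP.
Chain via Harbor Realty LP → Larkspur Textiles S.p.A. (R1): 70% × 89% × 13% = 8.099% of Beacon Partners LP.
Direct interest in Beacon Partners LP: 4%.
Aggregating (R3): 39.4121% + 8.099% + 4% = 51.5111%.

51.5111%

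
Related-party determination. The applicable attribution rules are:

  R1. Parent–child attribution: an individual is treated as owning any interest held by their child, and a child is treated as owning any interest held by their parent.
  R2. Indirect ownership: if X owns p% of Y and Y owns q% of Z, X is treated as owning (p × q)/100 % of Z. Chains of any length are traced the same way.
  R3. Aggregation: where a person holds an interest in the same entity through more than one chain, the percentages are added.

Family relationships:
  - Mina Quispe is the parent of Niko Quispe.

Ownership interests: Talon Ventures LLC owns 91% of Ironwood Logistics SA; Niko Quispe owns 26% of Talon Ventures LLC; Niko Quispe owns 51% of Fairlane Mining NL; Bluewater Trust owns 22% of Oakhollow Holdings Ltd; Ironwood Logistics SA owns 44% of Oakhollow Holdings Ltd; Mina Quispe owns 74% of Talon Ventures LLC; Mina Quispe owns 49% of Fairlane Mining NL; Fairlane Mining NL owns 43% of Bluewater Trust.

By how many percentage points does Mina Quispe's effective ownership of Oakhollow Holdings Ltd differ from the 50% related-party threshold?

By parent–child attribution (R1), Mina Quispe is treated as also owning Niko Quispe's interest in Fairlane Mining NL, giving 49% + 51% = 100%.
By parent–child attribution (R1), Mina Quispe is treated as also owning Niko Quispe's interest in Talon Ventures LLC, giving 74% + 26% = 100%.
Chain via Fairlane Mining NL → Bluewater Trust (R2): 100% × 43% × 22% = 9.46% of Oakhollow Holdings Ltd.
Chain via Talon Ventures LLC → Ironwood Logistics SA (R2): 100% × 91% × 44% = 40.04% of Oakhollow Holdings Ltd.
Aggregating (R3): 9.46% + 40.04% = 49.5%.
49.5% falls short of the 50% threshold by 0.5 percentage points.

0.5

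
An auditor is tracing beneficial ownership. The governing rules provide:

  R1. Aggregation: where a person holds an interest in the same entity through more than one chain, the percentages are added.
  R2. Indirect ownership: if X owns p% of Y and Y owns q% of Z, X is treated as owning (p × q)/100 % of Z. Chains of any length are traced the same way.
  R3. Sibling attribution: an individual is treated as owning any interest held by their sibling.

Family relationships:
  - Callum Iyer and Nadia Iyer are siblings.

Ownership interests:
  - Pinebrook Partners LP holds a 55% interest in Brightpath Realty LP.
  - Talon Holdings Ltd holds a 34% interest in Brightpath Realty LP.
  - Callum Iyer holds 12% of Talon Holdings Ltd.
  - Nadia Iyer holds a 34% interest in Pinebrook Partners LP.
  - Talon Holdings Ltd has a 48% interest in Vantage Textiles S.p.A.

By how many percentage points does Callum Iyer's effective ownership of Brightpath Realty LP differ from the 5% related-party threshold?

17.78

By sibling attribution (R3), Callum Iyer is treated as owning Nadia Iyer's 34% interest in Pinebrook Partners LP.
Chain via Talon Holdings Ltd (R2): 12% × 34% = 4.08% of Brightpath Realty LP.
Chain via Pinebrook Partners LP (R2): 34% × 55% = 18.7% of Brightpath Realty LP.
Aggregating (R1): 4.08% + 18.7% = 22.78%.
22.78% exceeds the 5% threshold by 17.78 percentage points.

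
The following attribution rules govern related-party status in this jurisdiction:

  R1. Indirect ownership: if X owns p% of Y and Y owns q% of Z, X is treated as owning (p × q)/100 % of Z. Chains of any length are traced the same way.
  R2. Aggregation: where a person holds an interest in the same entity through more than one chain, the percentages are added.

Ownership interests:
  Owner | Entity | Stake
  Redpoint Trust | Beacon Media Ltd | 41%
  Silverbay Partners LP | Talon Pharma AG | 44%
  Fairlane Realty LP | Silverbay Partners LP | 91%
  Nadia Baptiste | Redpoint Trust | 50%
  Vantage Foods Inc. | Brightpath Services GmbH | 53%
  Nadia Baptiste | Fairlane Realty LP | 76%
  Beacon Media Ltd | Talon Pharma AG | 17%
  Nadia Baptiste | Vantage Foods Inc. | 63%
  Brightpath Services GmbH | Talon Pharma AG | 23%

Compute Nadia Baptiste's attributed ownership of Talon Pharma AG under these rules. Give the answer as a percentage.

Chain via Fairlane Realty LP → Silverbay Partners LP (R1): 76% × 91% × 44% = 30.4304% of Talon Pharma AG.
Chain via Redpoint Trust → Beacon Media Ltd (R1): 50% × 41% × 17% = 3.485% of Talon Pharma AG.
Chain via Vantage Foods Inc. → Brightpath Services GmbH (R1): 63% × 53% × 23% = 7.6797% of Talon Pharma AG.
Aggregating (R2): 30.4304% + 3.485% + 7.6797% = 41.5951%.

41.5951%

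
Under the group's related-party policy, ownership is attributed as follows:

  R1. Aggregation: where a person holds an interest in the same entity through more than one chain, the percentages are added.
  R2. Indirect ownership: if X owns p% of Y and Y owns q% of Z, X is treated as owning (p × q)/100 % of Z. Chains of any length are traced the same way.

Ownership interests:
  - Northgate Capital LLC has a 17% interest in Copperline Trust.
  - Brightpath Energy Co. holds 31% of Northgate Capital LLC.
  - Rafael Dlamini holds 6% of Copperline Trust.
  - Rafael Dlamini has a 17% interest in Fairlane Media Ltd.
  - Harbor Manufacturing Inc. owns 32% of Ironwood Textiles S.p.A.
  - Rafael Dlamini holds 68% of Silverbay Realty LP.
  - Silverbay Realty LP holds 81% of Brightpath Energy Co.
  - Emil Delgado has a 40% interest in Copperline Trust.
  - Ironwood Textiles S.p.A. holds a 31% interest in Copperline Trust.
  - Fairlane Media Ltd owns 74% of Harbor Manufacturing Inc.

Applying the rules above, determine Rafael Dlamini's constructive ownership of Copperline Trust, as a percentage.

Chain via Silverbay Realty LP → Brightpath Energy Co. → Northgate Capital LLC (R2): 68% × 81% × 31% × 17% = 2.902716% of Copperline Trust.
Chain via Fairlane Media Ltd → Harbor Manufacturing Inc. → Ironwood Textiles S.p.A. (R2): 17% × 74% × 32% × 31% = 1.247936% of Copperline Trust.
Direct interest in Copperline Trust: 6%.
Aggregating (R1): 2.902716% + 1.247936% + 6% = 10.150652%.

10.150652%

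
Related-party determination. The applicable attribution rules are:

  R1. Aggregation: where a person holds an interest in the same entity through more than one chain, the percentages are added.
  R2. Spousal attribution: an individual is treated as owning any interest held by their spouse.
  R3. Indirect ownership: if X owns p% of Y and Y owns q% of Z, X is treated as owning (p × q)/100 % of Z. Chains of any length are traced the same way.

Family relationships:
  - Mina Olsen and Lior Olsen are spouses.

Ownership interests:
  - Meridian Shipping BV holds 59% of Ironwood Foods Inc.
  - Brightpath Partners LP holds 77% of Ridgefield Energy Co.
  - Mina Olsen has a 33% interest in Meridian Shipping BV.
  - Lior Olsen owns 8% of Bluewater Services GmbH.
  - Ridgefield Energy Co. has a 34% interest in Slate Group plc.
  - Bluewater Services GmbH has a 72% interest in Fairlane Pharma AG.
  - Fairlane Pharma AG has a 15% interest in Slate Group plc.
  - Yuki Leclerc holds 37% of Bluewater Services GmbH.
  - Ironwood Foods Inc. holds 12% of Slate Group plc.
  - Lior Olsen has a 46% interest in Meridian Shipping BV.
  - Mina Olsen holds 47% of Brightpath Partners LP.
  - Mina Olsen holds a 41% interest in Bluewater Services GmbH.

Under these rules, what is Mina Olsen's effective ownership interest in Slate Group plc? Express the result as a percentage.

By spousal attribution (R2), Mina Olsen is treated as also owning Lior Olsen's interest in Meridian Shipping BV, giving 33% + 46% = 79%.
By spousal attribution (R2), Mina Olsen is treated as also owning Lior Olsen's interest in Bluewater Services GmbH, giving 41% + 8% = 49%.
Chain via Meridian Shipping BV → Ironwood Foods Inc. (R3): 79% × 59% × 12% = 5.5932% of Slate Group plc.
Chain via Bluewater Services GmbH → Fairlane Pharma AG (R3): 49% × 72% × 15% = 5.292% of Slate Group plc.
Chain via Brightpath Partners LP → Ridgefield Energy Co. (R3): 47% × 77% × 34% = 12.3046% of Slate Group plc.
Aggregating (R1): 5.5932% + 5.292% + 12.3046% = 23.1898%.

23.1898%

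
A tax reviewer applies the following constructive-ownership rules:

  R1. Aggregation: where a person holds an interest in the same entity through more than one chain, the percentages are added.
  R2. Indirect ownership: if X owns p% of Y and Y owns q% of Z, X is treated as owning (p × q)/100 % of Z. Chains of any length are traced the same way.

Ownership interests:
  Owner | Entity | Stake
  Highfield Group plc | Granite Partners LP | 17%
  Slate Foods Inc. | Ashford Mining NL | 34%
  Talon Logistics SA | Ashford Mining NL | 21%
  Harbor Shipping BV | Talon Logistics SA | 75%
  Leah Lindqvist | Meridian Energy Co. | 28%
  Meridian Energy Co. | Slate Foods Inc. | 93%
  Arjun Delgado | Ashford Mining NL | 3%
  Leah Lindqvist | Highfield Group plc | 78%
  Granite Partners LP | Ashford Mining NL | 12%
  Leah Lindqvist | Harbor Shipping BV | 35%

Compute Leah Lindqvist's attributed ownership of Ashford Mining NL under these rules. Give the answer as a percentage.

15.9573%

Chain via Harbor Shipping BV → Talon Logistics SA (R2): 35% × 75% × 21% = 5.5125% of Ashford Mining NL.
Chain via Highfield Group plc → Granite Partners LP (R2): 78% × 17% × 12% = 1.5912% of Ashford Mining NL.
Chain via Meridian Energy Co. → Slate Foods Inc. (R2): 28% × 93% × 34% = 8.8536% of Ashford Mining NL.
Aggregating (R1): 5.5125% + 1.5912% + 8.8536% = 15.9573%.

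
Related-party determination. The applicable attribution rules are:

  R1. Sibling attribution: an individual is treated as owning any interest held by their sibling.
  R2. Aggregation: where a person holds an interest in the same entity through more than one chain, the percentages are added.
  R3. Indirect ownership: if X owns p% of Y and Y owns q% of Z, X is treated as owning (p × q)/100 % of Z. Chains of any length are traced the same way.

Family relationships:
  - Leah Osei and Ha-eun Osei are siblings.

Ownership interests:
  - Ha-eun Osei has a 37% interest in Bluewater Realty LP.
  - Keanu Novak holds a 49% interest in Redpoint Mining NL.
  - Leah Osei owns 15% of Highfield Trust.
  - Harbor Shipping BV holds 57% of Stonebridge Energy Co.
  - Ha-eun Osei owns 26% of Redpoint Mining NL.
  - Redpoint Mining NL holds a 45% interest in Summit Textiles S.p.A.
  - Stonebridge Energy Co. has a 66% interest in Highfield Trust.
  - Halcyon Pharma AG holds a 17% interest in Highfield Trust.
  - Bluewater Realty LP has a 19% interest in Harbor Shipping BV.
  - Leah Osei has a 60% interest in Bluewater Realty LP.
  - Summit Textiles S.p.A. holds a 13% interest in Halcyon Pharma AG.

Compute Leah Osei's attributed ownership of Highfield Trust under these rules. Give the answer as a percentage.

22.191936%

By sibling attribution (R1), Leah Osei is treated as also owning Ha-eun Osei's interest in Bluewater Realty LP, giving 60% + 37% = 97%.
By sibling attribution (R1), Leah Osei is treated as owning Ha-eun Osei's 26% interest in Redpoint Mining NL.
Chain via Bluewater Realty LP → Harbor Shipping BV → Stonebridge Energy Co. (R3): 97% × 19% × 57% × 66% = 6.933366% of Highfield Trust.
Direct interest in Highfield Trust: 15%.
Chain via Redpoint Mining NL → Summit Textiles S.p.A. → Halcyon Pharma AG (R3): 26% × 45% × 13% × 17% = 0.25857% of Highfield Trust.
Aggregating (R2): 6.933366% + 15% + 0.25857% = 22.191936%.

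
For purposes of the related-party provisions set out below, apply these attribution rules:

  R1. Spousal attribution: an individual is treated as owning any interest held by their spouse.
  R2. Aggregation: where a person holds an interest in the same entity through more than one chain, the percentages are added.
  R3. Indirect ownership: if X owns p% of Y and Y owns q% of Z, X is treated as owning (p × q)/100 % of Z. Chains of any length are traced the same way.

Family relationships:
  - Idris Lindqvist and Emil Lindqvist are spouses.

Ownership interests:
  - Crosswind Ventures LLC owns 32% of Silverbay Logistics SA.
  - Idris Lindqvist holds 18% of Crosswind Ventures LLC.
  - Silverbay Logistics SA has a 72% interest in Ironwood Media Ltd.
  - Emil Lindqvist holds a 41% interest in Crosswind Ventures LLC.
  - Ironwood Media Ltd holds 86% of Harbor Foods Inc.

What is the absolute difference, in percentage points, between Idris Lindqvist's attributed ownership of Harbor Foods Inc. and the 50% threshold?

By spousal attribution (R1), Idris Lindqvist is treated as also owning Emil Lindqvist's interest in Crosswind Ventures LLC, giving 18% + 41% = 59%.
Chain via Crosswind Ventures LLC → Silverbay Logistics SA → Ironwood Media Ltd (R3): 59% × 32% × 72% × 86% = 11.690496% of Harbor Foods Inc.
11.690496% falls short of the 50% threshold by 38.309504 percentage points.

38.309504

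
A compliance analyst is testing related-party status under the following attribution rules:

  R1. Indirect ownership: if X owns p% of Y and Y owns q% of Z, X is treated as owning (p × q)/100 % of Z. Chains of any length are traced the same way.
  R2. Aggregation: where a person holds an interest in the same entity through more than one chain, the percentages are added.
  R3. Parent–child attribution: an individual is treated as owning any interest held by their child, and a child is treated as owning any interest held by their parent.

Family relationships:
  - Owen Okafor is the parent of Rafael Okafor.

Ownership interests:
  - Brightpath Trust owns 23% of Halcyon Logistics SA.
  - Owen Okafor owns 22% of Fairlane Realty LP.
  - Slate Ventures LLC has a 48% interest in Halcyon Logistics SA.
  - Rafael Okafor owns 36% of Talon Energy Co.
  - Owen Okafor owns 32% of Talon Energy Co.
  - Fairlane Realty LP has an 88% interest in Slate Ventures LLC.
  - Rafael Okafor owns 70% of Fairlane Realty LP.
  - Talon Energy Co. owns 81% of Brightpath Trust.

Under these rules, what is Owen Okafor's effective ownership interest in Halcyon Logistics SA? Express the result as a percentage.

51.5292%

By parent–child attribution (R3), Owen Okafor is treated as also owning Rafael Okafor's interest in Talon Energy Co, giving 32% + 36% = 68%.
By parent–child attribution (R3), Owen Okafor is treated as also owning Rafael Okafor's interest in Fairlane Realty LP, giving 22% + 70% = 92%.
Chain via Talon Energy Co. → Brightpath Trust (R1): 68% × 81% × 23% = 12.6684% of Halcyon Logistics SA.
Chain via Fairlane Realty LP → Slate Ventures LLC (R1): 92% × 88% × 48% = 38.8608% of Halcyon Logistics SA.
Aggregating (R2): 12.6684% + 38.8608% = 51.5292%.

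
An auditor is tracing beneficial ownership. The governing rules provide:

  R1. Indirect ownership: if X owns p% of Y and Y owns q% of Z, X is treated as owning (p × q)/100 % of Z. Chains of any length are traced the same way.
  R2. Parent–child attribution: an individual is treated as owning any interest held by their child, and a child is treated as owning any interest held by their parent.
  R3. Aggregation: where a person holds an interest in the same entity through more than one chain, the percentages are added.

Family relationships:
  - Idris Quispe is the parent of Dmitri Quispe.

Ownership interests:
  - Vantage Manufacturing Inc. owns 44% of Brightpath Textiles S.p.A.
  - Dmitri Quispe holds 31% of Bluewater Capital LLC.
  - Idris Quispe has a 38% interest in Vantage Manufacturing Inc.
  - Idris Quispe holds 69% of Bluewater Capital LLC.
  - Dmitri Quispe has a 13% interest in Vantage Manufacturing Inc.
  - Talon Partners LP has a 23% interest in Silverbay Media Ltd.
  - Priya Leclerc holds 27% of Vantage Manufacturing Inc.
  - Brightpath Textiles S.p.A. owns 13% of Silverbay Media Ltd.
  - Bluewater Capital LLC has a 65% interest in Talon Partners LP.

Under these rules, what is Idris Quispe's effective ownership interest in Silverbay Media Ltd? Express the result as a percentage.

17.8672%

By parent–child attribution (R2), Idris Quispe is treated as also owning Dmitri Quispe's interest in Vantage Manufacturing Inc, giving 38% + 13% = 51%.
By parent–child attribution (R2), Idris Quispe is treated as also owning Dmitri Quispe's interest in Bluewater Capital LLC, giving 69% + 31% = 100%.
Chain via Vantage Manufacturing Inc. → Brightpath Textiles S.p.A. (R1): 51% × 44% × 13% = 2.9172% of Silverbay Media Ltd.
Chain via Bluewater Capital LLC → Talon Partners LP (R1): 100% × 65% × 23% = 14.95% of Silverbay Media Ltd.
Aggregating (R3): 2.9172% + 14.95% = 17.8672%.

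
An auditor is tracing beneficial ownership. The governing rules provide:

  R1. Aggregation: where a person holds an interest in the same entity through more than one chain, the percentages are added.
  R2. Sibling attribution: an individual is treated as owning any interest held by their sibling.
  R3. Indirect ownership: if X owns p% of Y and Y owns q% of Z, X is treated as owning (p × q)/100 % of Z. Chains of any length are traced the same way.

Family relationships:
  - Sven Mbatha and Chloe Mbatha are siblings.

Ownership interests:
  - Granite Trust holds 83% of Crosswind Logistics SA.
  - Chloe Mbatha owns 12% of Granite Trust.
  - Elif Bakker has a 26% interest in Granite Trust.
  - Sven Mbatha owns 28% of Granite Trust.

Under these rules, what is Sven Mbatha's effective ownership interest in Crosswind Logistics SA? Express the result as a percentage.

33.2%

By sibling attribution (R2), Sven Mbatha is treated as also owning Chloe Mbatha's interest in Granite Trust, giving 28% + 12% = 40%.
Chain via Granite Trust (R3): 40% × 83% = 33.2% of Crosswind Logistics SA.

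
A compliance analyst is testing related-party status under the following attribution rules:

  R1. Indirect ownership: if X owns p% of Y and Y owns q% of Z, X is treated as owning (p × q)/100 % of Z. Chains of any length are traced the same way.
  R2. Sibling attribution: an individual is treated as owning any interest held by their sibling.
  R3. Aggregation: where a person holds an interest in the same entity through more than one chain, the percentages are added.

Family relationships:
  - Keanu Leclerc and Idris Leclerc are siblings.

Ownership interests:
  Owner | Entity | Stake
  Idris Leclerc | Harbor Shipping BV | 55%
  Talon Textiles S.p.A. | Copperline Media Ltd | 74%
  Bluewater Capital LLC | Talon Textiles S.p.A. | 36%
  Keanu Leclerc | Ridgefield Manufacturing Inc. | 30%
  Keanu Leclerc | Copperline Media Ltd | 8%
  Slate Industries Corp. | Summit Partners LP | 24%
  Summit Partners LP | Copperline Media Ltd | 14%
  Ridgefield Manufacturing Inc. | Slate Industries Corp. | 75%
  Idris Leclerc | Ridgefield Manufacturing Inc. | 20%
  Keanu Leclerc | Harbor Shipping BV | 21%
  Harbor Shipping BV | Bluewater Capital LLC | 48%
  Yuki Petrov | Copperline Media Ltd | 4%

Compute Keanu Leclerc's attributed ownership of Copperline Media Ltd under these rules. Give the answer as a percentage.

By sibling attribution (R2), Keanu Leclerc is treated as also owning Idris Leclerc's interest in Harbor Shipping BV, giving 21% + 55% = 76%.
By sibling attribution (R2), Keanu Leclerc is treated as also owning Idris Leclerc's interest in Ridgefield Manufacturing Inc, giving 30% + 20% = 50%.
Chain via Harbor Shipping BV → Bluewater Capital LLC → Talon Textiles S.p.A. (R1): 76% × 48% × 36% × 74% = 9.718272% of Copperline Media Ltd.
Chain via Ridgefield Manufacturing Inc. → Slate Industries Corp. → Summit Partners LP (R1): 50% × 75% × 24% × 14% = 1.26% of Copperline Media Ltd.
Direct interest in Copperline Media Ltd: 8%.
Aggregating (R3): 9.718272% + 1.26% + 8% = 18.978272%.

18.978272%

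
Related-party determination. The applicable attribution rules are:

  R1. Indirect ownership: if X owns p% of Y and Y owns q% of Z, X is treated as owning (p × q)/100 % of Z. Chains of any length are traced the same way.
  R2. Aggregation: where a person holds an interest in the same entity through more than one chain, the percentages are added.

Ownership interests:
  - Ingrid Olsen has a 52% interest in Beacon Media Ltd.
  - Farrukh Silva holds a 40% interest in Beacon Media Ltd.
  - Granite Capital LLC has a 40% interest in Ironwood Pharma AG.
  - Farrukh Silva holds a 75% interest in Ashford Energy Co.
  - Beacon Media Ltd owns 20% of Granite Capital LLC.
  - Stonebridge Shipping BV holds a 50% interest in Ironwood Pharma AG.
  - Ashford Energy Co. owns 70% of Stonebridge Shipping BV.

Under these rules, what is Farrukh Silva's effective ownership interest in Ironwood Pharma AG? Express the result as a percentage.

29.45%

Chain via Ashford Energy Co. → Stonebridge Shipping BV (R1): 75% × 70% × 50% = 26.25% of Ironwood Pharma AG.
Chain via Beacon Media Ltd → Granite Capital LLC (R1): 40% × 20% × 40% = 3.2% of Ironwood Pharma AG.
Aggregating (R2): 26.25% + 3.2% = 29.45%.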